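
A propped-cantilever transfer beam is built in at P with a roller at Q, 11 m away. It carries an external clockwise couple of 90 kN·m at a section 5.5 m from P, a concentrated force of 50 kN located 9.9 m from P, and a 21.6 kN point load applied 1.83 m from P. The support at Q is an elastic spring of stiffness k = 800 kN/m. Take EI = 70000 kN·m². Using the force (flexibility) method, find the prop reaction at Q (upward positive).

R_Q = 43.92 kN

Remove the prop at Q; the released (primary) structure is a cantilever built in at P.
Free-end deflection of the primary structure under the applied loading (downward +):
  clockwise couple 90 at a = 5.5: M₀a(2L − a)/(2EI) = 4084/EI
  point load 50 at a = 9.9: Pa²(3L − a)/(6EI) = 18867/EI
  point load 21.6 at a = 1.83: Pa²(3L − a)/(6EI) = 375.8/EI
  δ_0 = 23326/EI
Flexibility coefficient — unit upward force at Q: δ_{QQ} = L³/(3EI) = 443.7/EI.
With EI = 70000 kN·m²: δ_0 = 0.33324 m and δ_{QQ} = 0.006338 m/kN.
Compatibility — the spring shortens by R_Q/k under the reaction it provides: δ_0 − R_Q·δ_{QQ} = R_Q/k. With 1/k = 0.00125 m/kN, R_Q = δ_0 / (δ_{QQ} + 1/k) = 0.33324 / (0.006338 + 0.00125) = 43.92 kN.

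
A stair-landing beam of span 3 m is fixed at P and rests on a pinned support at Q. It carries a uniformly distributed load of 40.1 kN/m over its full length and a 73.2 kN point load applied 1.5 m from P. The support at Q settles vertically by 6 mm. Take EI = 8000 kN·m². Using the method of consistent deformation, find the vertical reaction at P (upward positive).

Take the reaction at Q as the redundant and release it; the primary structure is a cantilever fixed at P.
Primary-structure tip deflection at Q by superposition:
  UDL 40.1: wL⁴/(8EI) = 406/EI
  point load 73.2 at a = 1.5: Pa²(3L − a)/(6EI) = 205.9/EI
  δ_0 = 611.9/EI
Tip deflection under a unit load at Q: L³/(3EI) = 9/EI.
With EI = 8000 kN·m²: δ_0 = 0.076486 m and δ_{QQ} = 0.001125 m/kN.
Compatibility — the beam at Q must follow the support down by 0.006 m: δ_0 − R_Q·δ_{QQ} = 0.006, so R_Q = (0.076486 − 0.006)/0.001125 = 62.65 kN.
Vertical equilibrium: R_P = ΣP − R_Q = 193.5 − 62.65 = 130.8 kN.

R_P = 130.8 kN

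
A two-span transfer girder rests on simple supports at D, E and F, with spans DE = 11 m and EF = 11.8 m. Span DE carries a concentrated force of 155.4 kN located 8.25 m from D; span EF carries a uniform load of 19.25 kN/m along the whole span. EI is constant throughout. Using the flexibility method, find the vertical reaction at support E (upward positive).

Release continuity at E by inserting a hinge; the redundant is the internal moment M_E. The primary structure is two simply-supported spans DE and EF.
End slopes at the hinge E, treating each span as simply supported:
  span DE: point load 155.4 at a = 8.25: Pab(L + a)/(6LEI) = 1028/EI
  span EF: UDL 19.25: wL³/(24EI) = 1318/EI
  relative rotation θ_0 = (1028 + 1318)/EI = 2346/EI
A unit hogging moment at E produces rotation L₁/(3EI) + L₂/(3EI) = 7.6/EI.
Slope continuity at E: θ_0 = M_E·7.6/EI, so M_E = 2346/7.6 = 308.7 kN·m (hogging).
Span DE, ΣM about D with M_E applied at E: R_E^{DE}·11 = 1282 + 308.7, so R_E^{DE} = 144.6 kN and R_D = 155.4 − 144.6 = 10.79 kN.
Span EF, ΣM about F: R_E^{EF}·11.8 = 1340 + 308.7, so R_E^{EF} = 139.7 kN and R_F = 227.2 − 139.7 = 87.41 kN.
R_E = 144.6 + 139.7 = 284.4 kN.

R_E = 284.4 kN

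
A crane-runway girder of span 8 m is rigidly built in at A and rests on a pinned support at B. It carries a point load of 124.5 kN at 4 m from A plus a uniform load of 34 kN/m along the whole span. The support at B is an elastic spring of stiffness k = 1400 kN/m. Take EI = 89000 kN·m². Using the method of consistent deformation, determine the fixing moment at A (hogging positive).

M_A = 764.7 kN·m

Choose R_B as the redundant. The primary structure is the cantilever fixed at A.
Deflection at B on the released cantilever, summing each load's contribution:
  point load 124.5 at a = 4: Pa²(3L − a)/(6EI) = 6640/EI
  UDL 34: wL⁴/(8EI) = 17408/EI
  δ_0 = 24048/EI
Tip deflection under a unit load at B: L³/(3EI) = 170.7/EI.
With EI = 89000 kN·m²: δ_0 = 0.2702 m and δ_{BB} = 0.001918 m/kN.
Compatibility — the spring shortens by R_B/k under the reaction it provides: δ_0 − R_B·δ_{BB} = R_B/k. With 1/k = 0.000714 m/kN, R_B = δ_0 / (δ_{BB} + 1/k) = 0.2702 / (0.001918 + 0.000714) = 102.7 kN.
Moment equilibrium about A: M_A = Σ(load moments about A) − R_B·L = 1586 − 102.7×8 = 764.7 kN·m.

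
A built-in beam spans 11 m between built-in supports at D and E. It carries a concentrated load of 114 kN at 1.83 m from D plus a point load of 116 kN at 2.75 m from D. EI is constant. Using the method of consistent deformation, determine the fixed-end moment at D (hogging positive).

Release both end moments; the primary structure is a simply-supported span DE with redundants M_D and M_E.
Simple-span end rotations at D and E under the given loads:
  at D: point load 114 at a = 1.83: Pab(L + b)/(6LEI) = 584.6/EI
  at E: point load 114 at a = 1.83: Pab(L + a)/(6LEI) = 371.9/EI
  at D: point load 116 at a = 2.75: Pab(L + b)/(6LEI) = 767.6/EI
  at E: point load 116 at a = 2.75: Pab(L + a)/(6LEI) = 548.3/EI
  θ_D0 = 1352/EI,  θ_E0 = 920.2/EI
Flexibility coefficients: a unit moment at one end gives L/(3EI) there and L/(6EI) at the far end, so f₁₁ = f₂₂ = 3.667/EI and f₁₂ = f₂₁ = 1.833/EI.
Compatibility — zero rotation at each built-in end:
  3.667 M_D + 1.833 M_E = 1352
  1.833 M_D + 3.667 M_E = 920.2
Solving the pair gives M_D = 324.4 kN·m and M_E = 88.75 kN·m (hogging).

M_D = 324.4 kN·m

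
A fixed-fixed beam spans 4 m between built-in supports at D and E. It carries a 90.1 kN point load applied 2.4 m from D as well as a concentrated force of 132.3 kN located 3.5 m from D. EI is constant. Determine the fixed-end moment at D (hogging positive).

Release both end moments; the primary structure is a simply-supported span DE with redundants M_D and M_E.
Simple-span end rotations at D and E under the given loads:
  at D: point load 90.1 at a = 2.4: Pab(L + b)/(6LEI) = 80.73/EI
  at E: point load 90.1 at a = 2.4: Pab(L + a)/(6LEI) = 92.26/EI
  at D: point load 132.3 at a = 3.5: Pab(L + b)/(6LEI) = 43.41/EI
  at E: point load 132.3 at a = 3.5: Pab(L + a)/(6LEI) = 72.35/EI
  θ_D0 = 124.1/EI,  θ_E0 = 164.6/EI
Flexibility coefficients: a unit moment at one end gives L/(3EI) there and L/(6EI) at the far end, so f₁₁ = f₂₂ = 1.333/EI and f₁₂ = f₂₁ = 0.6667/EI.
Compatibility — zero rotation at each built-in end:
  1.333 M_D + 0.6667 M_E = 124.1
  0.6667 M_D + 1.333 M_E = 164.6
Solving the pair gives M_D = 41.83 kN·m and M_E = 102.5 kN·m (hogging).

M_D = 41.83 kN·m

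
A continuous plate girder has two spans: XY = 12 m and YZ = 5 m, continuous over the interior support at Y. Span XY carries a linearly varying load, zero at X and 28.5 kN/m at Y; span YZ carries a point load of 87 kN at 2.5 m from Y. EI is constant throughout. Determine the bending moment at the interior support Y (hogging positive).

M_Y = 217.1 kN·m

Release continuity at Y by inserting a hinge; the redundant is the internal moment M_Y. The primary structure is two simply-supported spans XY and YZ.
End slopes at the hinge Y, treating each span as simply supported:
  span XY: triangular load, peak 28.5: w₀L³/(45EI) = 1094/EI
  span YZ: point load 87 at a = 2.5: Pab(L + b)/(6LEI) = 135.9/EI
  relative rotation θ_0 = (1094 + 135.9)/EI = 1230/EI
A unit hogging moment at Y produces rotation L₁/(3EI) + L₂/(3EI) = 5.667/EI.
Compatibility: M_Y·(L₁+L₂)/(3EI) = θ_0, giving M_Y = 217.1 kN·m (hogging).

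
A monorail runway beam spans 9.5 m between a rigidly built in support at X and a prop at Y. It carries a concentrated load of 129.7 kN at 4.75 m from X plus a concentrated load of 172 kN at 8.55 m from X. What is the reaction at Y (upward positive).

Choose R_Y as the redundant. The primary structure is the cantilever fixed at X.
Free-end deflection of the primary structure under the applied loading (downward +):
  point load 129.7 at a = 4.75: Pa²(3L − a)/(6EI) = 11583/EI
  point load 172 at a = 8.55: Pa²(3L − a)/(6EI) = 41807/EI
  δ_0 = 53391/EI
Flexibility coefficient — unit upward force at Y: δ_{YY} = L³/(3EI) = 285.8/EI.
The prop prevents deflection at Y: R_Y = δ_0/δ_{YY} = 53391/285.8 = 186.8 kN.

R_Y = 186.8 kN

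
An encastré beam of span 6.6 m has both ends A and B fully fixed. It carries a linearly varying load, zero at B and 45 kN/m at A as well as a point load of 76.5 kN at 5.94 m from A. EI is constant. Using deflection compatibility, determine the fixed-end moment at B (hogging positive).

Take the two fixed-end moments M_A, M_B as redundants; the released structure is the simple span AB.
Simple-span end rotations at A and B under the given loads:
  at A: triangular load, peak 45: w₀L³/(45EI) = 287.5/EI
  at B: triangular load, peak 45: 7w₀L³/(360EI) = 251.6/EI
  at A: point load 76.5 at a = 5.94: Pab(L + b)/(6LEI) = 54.98/EI
  at B: point load 76.5 at a = 5.94: Pab(L + a)/(6LEI) = 94.97/EI
  θ_A0 = 342.5/EI,  θ_B0 = 346.5/EI
Flexibility coefficients: a unit moment at one end gives L/(3EI) there and L/(6EI) at the far end, so f₁₁ = f₂₂ = 2.2/EI and f₁₂ = f₂₁ = 1.1/EI.
Compatibility — zero rotation at each built-in end:
  2.2 M_A + 1.1 M_B = 342.5
  1.1 M_A + 2.2 M_B = 346.5
Solving the pair gives M_A = 102.6 kN·m and M_B = 106.2 kN·m (hogging).

M_B = 106.2 kN·m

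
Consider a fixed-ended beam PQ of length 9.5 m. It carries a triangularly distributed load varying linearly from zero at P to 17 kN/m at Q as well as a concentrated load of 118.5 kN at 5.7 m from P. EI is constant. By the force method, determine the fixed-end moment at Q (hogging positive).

M_Q = 238.8 kN·m

Release both end moments; the primary structure is a simply-supported span PQ with redundants M_P and M_Q.
End rotations of the released simple span under the applied load (×1/EI):
  at P: triangular load, peak 17: 7w₀L³/(360EI) = 283.4/EI
  at Q: triangular load, peak 17: w₀L³/(45EI) = 323.9/EI
  at P: point load 118.5 at a = 5.7: Pab(L + b)/(6LEI) = 598.9/EI
  at Q: point load 118.5 at a = 5.7: Pab(L + a)/(6LEI) = 684.5/EI
  θ_P0 = 882.3/EI,  θ_Q0 = 1008/EI
Flexibility coefficients: a unit moment at one end gives L/(3EI) there and L/(6EI) at the far end, so f₁₁ = f₂₂ = 3.167/EI and f₁₂ = f₂₁ = 1.583/EI.
Compatibility — zero rotation at each built-in end:
  3.167 M_P + 1.583 M_Q = 882.3
  1.583 M_P + 3.167 M_Q = 1008
Solving the pair gives M_P = 159.2 kN·m and M_Q = 238.8 kN·m (hogging).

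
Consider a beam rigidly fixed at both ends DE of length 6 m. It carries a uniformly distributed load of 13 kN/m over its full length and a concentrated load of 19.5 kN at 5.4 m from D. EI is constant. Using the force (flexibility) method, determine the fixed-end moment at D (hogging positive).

M_D = 40.05 kN·m

Take the two fixed-end moments M_D, M_E as redundants; the released structure is the simple span DE.
End rotations of the released simple span under the applied load (×1/EI):
  at D: UDL 13: wL³/(24EI) = 117/EI
  at E: UDL 13: wL³/(24EI) = 117/EI
  at D: point load 19.5 at a = 5.4: Pab(L + b)/(6LEI) = 11.58/EI
  at E: point load 19.5 at a = 5.4: Pab(L + a)/(6LEI) = 20.01/EI
  θ_D0 = 128.6/EI,  θ_E0 = 137/EI
Flexibility coefficients: a unit moment at one end gives L/(3EI) there and L/(6EI) at the far end, so f₁₁ = f₂₂ = 2/EI and f₁₂ = f₂₁ = 1/EI.
Compatibility — zero rotation at each built-in end:
  2 M_D + 1 M_E = 128.6
  1 M_D + 2 M_E = 137
Solving the pair gives M_D = 40.05 kN·m and M_E = 48.48 kN·m (hogging).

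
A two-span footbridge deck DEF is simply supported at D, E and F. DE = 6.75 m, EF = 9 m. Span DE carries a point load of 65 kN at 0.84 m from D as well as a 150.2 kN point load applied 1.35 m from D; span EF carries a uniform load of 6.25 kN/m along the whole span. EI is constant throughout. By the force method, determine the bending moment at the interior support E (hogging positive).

Release continuity at E by inserting a hinge; the redundant is the internal moment M_E. The primary structure is two simply-supported spans DE and EF.
Discontinuity in slope at E on the released structure — sum the simple-span end rotations:
  span DE: point load 65 at a = 0.84: Pab(L + a)/(6LEI) = 60.47/EI
  span DE: point load 150.2 at a = 1.35: Pab(L + a)/(6LEI) = 219/EI
  span EF: UDL 6.25: wL³/(24EI) = 189.8/EI
  relative rotation θ_0 = (279.5 + 189.8)/EI = 469.3/EI
A unit hogging moment at E produces rotation L₁/(3EI) + L₂/(3EI) = 5.25/EI.
Compatibility: M_E·(L₁+L₂)/(3EI) = θ_0, giving M_E = 89.39 kN·m (hogging).

M_E = 89.39 kN·m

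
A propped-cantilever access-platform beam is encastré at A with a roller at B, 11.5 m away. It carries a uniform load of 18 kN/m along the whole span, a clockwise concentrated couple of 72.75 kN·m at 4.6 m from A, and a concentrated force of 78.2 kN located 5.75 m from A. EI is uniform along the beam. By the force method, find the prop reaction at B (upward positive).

R_B = 108.1 kN

Remove the prop at B; the released (primary) structure is a cantilever built in at A.
Free-end deflection of the primary structure under the applied loading (downward +):
  UDL 18: wL⁴/(8EI) = 39353/EI
  clockwise couple 72.75 at a = 4.6: M₀a(2L − a)/(2EI) = 3079/EI
  point load 78.2 at a = 5.75: Pa²(3L − a)/(6EI) = 12389/EI
  δ_0 = 54820/EI
Tip deflection under a unit load at B: L³/(3EI) = 507/EI.
The prop prevents deflection at B: R_B = δ_0/δ_{BB} = 54820/507 = 108.1 kN.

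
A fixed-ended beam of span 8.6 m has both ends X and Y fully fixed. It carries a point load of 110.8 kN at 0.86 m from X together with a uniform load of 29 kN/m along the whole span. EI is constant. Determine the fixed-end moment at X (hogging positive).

M_X = 255.9 kN·m

Take the two fixed-end moments M_X, M_Y as redundants; the released structure is the simple span XY.
Simple-span end rotations at X and Y under the given loads:
  at X: point load 110.8 at a = 0.86: Pab(L + b)/(6LEI) = 233.6/EI
  at Y: point load 110.8 at a = 0.86: Pab(L + a)/(6LEI) = 135.2/EI
  at X: UDL 29: wL³/(24EI) = 768.6/EI
  at Y: UDL 29: wL³/(24EI) = 768.6/EI
  θ_X0 = 1002/EI,  θ_Y0 = 903.8/EI
Flexibility coefficients: a unit moment at one end gives L/(3EI) there and L/(6EI) at the far end, so f₁₁ = f₂₂ = 2.867/EI and f₁₂ = f₂₁ = 1.433/EI.
Compatibility — zero rotation at each built-in end:
  2.867 M_X + 1.433 M_Y = 1002
  1.433 M_X + 2.867 M_Y = 903.8
Solving the pair gives M_X = 255.9 kN·m and M_Y = 187.3 kN·m (hogging).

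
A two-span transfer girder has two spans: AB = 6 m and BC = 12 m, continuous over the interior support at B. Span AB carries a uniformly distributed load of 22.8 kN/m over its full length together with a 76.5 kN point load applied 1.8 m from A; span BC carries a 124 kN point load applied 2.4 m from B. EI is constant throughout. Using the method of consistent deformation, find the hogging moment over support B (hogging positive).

M_B = 197.9 kN·m

Insert a hinge at B; M_B is the redundant, and each span becomes simply supported.
End slopes at the hinge B, treating each span as simply supported:
  span AB: UDL 22.8: wL³/(24EI) = 205.2/EI
  span AB: point load 76.5 at a = 1.8: Pab(L + a)/(6LEI) = 125.3/EI
  span BC: point load 124 at a = 2.4: Pab(L + b)/(6LEI) = 857.1/EI
  relative rotation θ_0 = (330.5 + 857.1)/EI = 1188/EI
A unit hogging moment at B produces rotation L₁/(3EI) + L₂/(3EI) = 6/EI.
Compatibility: M_B·(L₁+L₂)/(3EI) = θ_0, giving M_B = 197.9 kN·m (hogging).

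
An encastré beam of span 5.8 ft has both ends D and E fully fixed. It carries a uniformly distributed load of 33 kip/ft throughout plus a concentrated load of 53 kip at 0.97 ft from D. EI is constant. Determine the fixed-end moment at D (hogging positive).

M_D = 128.2 kip·ft

Release both end moments; the primary structure is a simply-supported span DE with redundants M_D and M_E.
On the primary (simply-supported) span, the end slopes from the loading are:
  at D: UDL 33: wL³/(24EI) = 268.3/EI
  at E: UDL 33: wL³/(24EI) = 268.3/EI
  at D: point load 53 at a = 0.97: Pab(L + b)/(6LEI) = 75.85/EI
  at E: point load 53 at a = 0.97: Pab(L + a)/(6LEI) = 48.31/EI
  θ_D0 = 344.1/EI,  θ_E0 = 316.6/EI
Flexibility coefficients: a unit moment at one end gives L/(3EI) there and L/(6EI) at the far end, so f₁₁ = f₂₂ = 1.933/EI and f₁₂ = f₂₁ = 0.9667/EI.
Compatibility — zero rotation at each built-in end:
  1.933 M_D + 0.9667 M_E = 344.1
  0.9667 M_D + 1.933 M_E = 316.6
Solving the pair gives M_D = 128.2 kip·ft and M_E = 99.67 kip·ft (hogging).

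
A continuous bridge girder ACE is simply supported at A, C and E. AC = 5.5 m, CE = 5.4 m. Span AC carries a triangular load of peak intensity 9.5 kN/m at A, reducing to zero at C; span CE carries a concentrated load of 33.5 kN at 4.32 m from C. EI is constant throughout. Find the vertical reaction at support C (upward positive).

R_C = 21.67 kN

Insert a hinge at C; M_C is the redundant, and each span becomes simply supported.
End slopes at the hinge C, treating each span as simply supported:
  span AC: triangular load, peak 9.5: 7w₀L³/(360EI) = 30.73/EI
  span CE: point load 33.5 at a = 4.32: Pab(L + b)/(6LEI) = 31.26/EI
  relative rotation θ_0 = (30.73 + 31.26)/EI = 61.99/EI
A unit hogging moment at C produces rotation L₁/(3EI) + L₂/(3EI) = 3.633/EI.
Compatibility: M_C·(L₁+L₂)/(3EI) = θ_0, giving M_C = 17.06 kN·m (hogging).
Span AC, ΣM about A with M_C applied at C: R_C^{AC}·5.5 = 47.9 + 17.06, so R_C^{AC} = 11.81 kN and R_A = 26.12 − 11.81 = 14.31 kN.
Span CE, ΣM about E: R_C^{CE}·5.4 = 36.18 + 17.06, so R_C^{CE} = 9.86 kN and R_E = 33.5 − 9.86 = 23.64 kN.
R_C = 11.81 + 9.86 = 21.67 kN.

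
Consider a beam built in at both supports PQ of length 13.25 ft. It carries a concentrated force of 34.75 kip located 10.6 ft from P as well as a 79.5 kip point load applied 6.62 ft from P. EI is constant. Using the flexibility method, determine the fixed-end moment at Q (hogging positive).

Take the two fixed-end moments M_P, M_Q as redundants; the released structure is the simple span PQ.
On the primary (simply-supported) span, the end slopes from the loading are:
  at P: point load 34.75 at a = 10.6: Pab(L + b)/(6LEI) = 195.2/EI
  at Q: point load 34.75 at a = 10.6: Pab(L + a)/(6LEI) = 292.8/EI
  at P: point load 79.5 at a = 6.62: Pab(L + b)/(6LEI) = 872.5/EI
  at Q: point load 79.5 at a = 6.62: Pab(L + a)/(6LEI) = 872.1/EI
  θ_P0 = 1068/EI,  θ_Q0 = 1165/EI
Flexibility coefficients: a unit moment at one end gives L/(3EI) there and L/(6EI) at the far end, so f₁₁ = f₂₂ = 4.417/EI and f₁₂ = f₂₁ = 2.208/EI.
Compatibility — zero rotation at each built-in end:
  4.417 M_P + 2.208 M_Q = 1068
  2.208 M_P + 4.417 M_Q = 1165
Solving the pair gives M_P = 146.5 kip·ft and M_Q = 190.5 kip·ft (hogging).

M_Q = 190.5 kip·ft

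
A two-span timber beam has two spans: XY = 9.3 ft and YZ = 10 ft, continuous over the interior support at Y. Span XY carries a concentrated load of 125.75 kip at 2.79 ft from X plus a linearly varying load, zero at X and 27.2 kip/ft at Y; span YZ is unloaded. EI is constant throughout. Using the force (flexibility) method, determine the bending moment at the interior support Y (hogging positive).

Insert a hinge at Y; M_Y is the redundant, and each span becomes simply supported.
Rotations at Y on the released spans (each span's end-slope, ×1/EI):
  span XY: point load 125.75 at a = 2.79: Pab(L + a)/(6LEI) = 494.9/EI
  span XY: triangular load, peak 27.2: w₀L³/(45EI) = 486.2/EI
  relative rotation θ_0 = (981.1 + 0)/EI = 981.1/EI
A unit hogging moment at Y produces rotation L₁/(3EI) + L₂/(3EI) = 6.433/EI.
Compatibility: M_Y·(L₁+L₂)/(3EI) = θ_0, giving M_Y = 152.5 kip·ft (hogging).

M_Y = 152.5 kip·ft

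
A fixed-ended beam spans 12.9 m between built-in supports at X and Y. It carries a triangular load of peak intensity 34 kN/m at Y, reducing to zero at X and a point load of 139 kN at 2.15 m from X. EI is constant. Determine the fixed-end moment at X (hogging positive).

Take the two fixed-end moments M_X, M_Y as redundants; the released structure is the simple span XY.
Simple-span end rotations at X and Y under the given loads:
  at X: triangular load, peak 34: 7w₀L³/(360EI) = 1419/EI
  at Y: triangular load, peak 34: w₀L³/(45EI) = 1622/EI
  at X: point load 139 at a = 2.15: Pab(L + b)/(6LEI) = 981.6/EI
  at Y: point load 139 at a = 2.15: Pab(L + a)/(6LEI) = 624.7/EI
  θ_X0 = 2401/EI,  θ_Y0 = 2247/EI
Flexibility coefficients: a unit moment at one end gives L/(3EI) there and L/(6EI) at the far end, so f₁₁ = f₂₂ = 4.3/EI and f₁₂ = f₂₁ = 2.15/EI.
Compatibility — zero rotation at each built-in end:
  4.3 M_X + 2.15 M_Y = 2401
  2.15 M_X + 4.3 M_Y = 2247
Solving the pair gives M_X = 396.1 kN·m and M_Y = 324.4 kN·m (hogging).

M_X = 396.1 kN·m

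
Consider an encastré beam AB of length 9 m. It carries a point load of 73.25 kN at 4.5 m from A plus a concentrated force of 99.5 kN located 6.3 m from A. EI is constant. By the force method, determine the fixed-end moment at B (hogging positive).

M_B = 214 kN·m

Release both end moments; the primary structure is a simply-supported span AB with redundants M_A and M_B.
Simple-span end rotations at A and B under the given loads:
  at A: point load 73.25 at a = 4.5: Pab(L + b)/(6LEI) = 370.8/EI
  at B: point load 73.25 at a = 4.5: Pab(L + a)/(6LEI) = 370.8/EI
  at A: point load 99.5 at a = 6.3: Pab(L + b)/(6LEI) = 366.7/EI
  at B: point load 99.5 at a = 6.3: Pab(L + a)/(6LEI) = 479.5/EI
  θ_A0 = 737.5/EI,  θ_B0 = 850.4/EI
Flexibility coefficients: a unit moment at one end gives L/(3EI) there and L/(6EI) at the far end, so f₁₁ = f₂₂ = 3/EI and f₁₂ = f₂₁ = 1.5/EI.
Compatibility — zero rotation at each built-in end:
  3 M_A + 1.5 M_B = 737.5
  1.5 M_A + 3 M_B = 850.4
Solving the pair gives M_A = 138.8 kN·m and M_B = 214 kN·m (hogging).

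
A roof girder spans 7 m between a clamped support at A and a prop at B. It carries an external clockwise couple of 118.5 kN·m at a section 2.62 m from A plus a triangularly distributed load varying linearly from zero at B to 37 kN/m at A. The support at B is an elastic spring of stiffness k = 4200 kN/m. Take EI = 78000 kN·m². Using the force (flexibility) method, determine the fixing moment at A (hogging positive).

M_A = 171.7 kN·m

Choose R_B as the redundant. The primary structure is the cantilever fixed at A.
Free-end deflection of the primary structure under the applied loading (downward +):
  clockwise couple 118.5 at a = 2.62: M₀a(2L − a)/(2EI) = 1767/EI
  triangular load, peak 37 at the fixed end: w₀L⁴/(30EI) = 2961/EI
  δ_0 = 4728/EI
Tip deflection under a unit load at B: L³/(3EI) = 114.3/EI.
With EI = 78000 kN·m²: δ_0 = 0.060613 m and δ_{BB} = 0.001466 m/kN.
Compatibility — the spring shortens by R_B/k under the reaction it provides: δ_0 − R_B·δ_{BB} = R_B/k. With 1/k = 0.000238 m/kN, R_B = δ_0 / (δ_{BB} + 1/k) = 0.060613 / (0.001466 + 0.000238) = 35.57 kN.
Moment equilibrium about A: M_A = Σ(load moments about A) − R_B·L = 420.7 − 35.57×7 = 171.7 kN·m.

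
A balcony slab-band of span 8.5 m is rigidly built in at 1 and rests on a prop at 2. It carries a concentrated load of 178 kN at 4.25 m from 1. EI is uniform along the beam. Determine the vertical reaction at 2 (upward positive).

Remove the prop at 2; the released (primary) structure is a cantilever built in at 1.
Free-end deflection of the primary structure under the applied loading (downward +):
  point load 178 at a = 4.25: Pa²(3L − a)/(6EI) = 11387/EI
Tip deflection under a unit load at 2: L³/(3EI) = 204.7/EI.
Compatibility at 2: δ_0 − R_2·δ_{22} = 0, so R_2 = 11387/204.7 = 55.62 kN.

R_2 = 55.62 kN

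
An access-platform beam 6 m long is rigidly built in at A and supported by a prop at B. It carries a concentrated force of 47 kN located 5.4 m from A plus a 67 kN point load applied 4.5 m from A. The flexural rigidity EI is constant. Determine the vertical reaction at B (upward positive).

R_B = 82.37 kN

Choose R_B as the redundant. The primary structure is the cantilever fixed at A.
Free-end deflection of the primary structure under the applied loading (downward +):
  point load 47 at a = 5.4: Pa²(3L − a)/(6EI) = 2878/EI
  point load 67 at a = 4.5: Pa²(3L − a)/(6EI) = 3053/EI
  δ_0 = 5931/EI
Tip deflection under a unit load at B: L³/(3EI) = 72/EI.
The prop prevents deflection at B: R_B = δ_0/δ_{BB} = 5931/72 = 82.37 kN.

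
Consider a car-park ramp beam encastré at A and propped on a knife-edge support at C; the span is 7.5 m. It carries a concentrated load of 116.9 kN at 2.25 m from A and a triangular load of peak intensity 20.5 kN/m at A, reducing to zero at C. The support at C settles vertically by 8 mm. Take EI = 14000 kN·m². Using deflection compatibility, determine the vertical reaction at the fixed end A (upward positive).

Choose R_C as the redundant. The primary structure is the cantilever fixed at A.
Deflection at C on the released cantilever, summing each load's contribution:
  point load 116.9 at a = 2.25: Pa²(3L − a)/(6EI) = 1997/EI
  triangular load, peak 20.5 at the fixed end: w₀L⁴/(30EI) = 2162/EI
  δ_0 = 4159/EI
Tip deflection under a unit load at C: L³/(3EI) = 140.6/EI.
With EI = 14000 kN·m²: δ_0 = 0.2971 m and δ_{CC} = 0.010045 m/kN.
Compatibility — the beam at C must follow the support down by 0.008 m: δ_0 − R_C·δ_{CC} = 0.008, so R_C = (0.2971 − 0.008)/0.010045 = 28.78 kN.
Vertical equilibrium: R_A = ΣP − R_C = 193.8 − 28.78 = 165 kN.

R_A = 165 kN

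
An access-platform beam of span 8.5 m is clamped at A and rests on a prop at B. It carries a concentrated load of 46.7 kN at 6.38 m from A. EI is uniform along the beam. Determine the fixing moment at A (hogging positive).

M_A = 46.42 kN·m

Remove the prop at B; the released (primary) structure is a cantilever built in at A.
Deflection at B on the released cantilever, summing each load's contribution:
  point load 46.7 at a = 6.38: Pa²(3L − a)/(6EI) = 6058/EI
Tip deflection under a unit load at B: L³/(3EI) = 204.7/EI.
Compatibility at B: δ_0 − R_B·δ_{BB} = 0, so R_B = 6058/204.7 = 29.59 kN.
Moment equilibrium about A: M_A = Σ(load moments about A) − R_B·L = 297.9 − 29.59×8.5 = 46.42 kN·m.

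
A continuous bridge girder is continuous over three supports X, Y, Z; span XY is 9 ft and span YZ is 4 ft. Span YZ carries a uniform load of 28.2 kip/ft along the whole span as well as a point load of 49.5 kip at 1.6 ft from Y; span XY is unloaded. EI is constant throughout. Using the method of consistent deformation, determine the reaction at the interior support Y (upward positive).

Insert a hinge at Y; M_Y is the redundant, and each span becomes simply supported.
Rotations at Y on the released spans (each span's end-slope, ×1/EI):
  span YZ: UDL 28.2: wL³/(24EI) = 75.2/EI
  span YZ: point load 49.5 at a = 1.6: Pab(L + b)/(6LEI) = 50.69/EI
  relative rotation θ_0 = (0 + 125.9)/EI = 125.9/EI
A unit hogging moment at Y produces rotation L₁/(3EI) + L₂/(3EI) = 4.333/EI.
Slope continuity at Y: θ_0 = M_Y·4.333/EI, so M_Y = 125.9/4.333 = 29.05 kip·ft (hogging).
Span XY, ΣM about X with M_Y applied at Y: R_Y^{XY}·9 = 0 + 29.05, so R_Y^{XY} = 3.228 kip and R_X = 0 − 3.228 = -3.228 kip.
Span YZ, ΣM about Z: R_Y^{YZ}·4 = 344.4 + 29.05, so R_Y^{YZ} = 93.36 kip and R_Z = 162.3 − 93.36 = 68.94 kip.
R_Y = 3.228 + 93.36 = 96.59 kip.

R_Y = 96.59 kip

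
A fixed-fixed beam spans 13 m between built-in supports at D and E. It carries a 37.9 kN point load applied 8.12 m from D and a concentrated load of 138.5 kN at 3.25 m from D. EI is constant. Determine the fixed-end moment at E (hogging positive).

Release both end moments; the primary structure is a simply-supported span DE with redundants M_D and M_E.
Simple-span end rotations at D and E under the given loads:
  at D: point load 37.9 at a = 8.12: Pab(L + b)/(6LEI) = 344.3/EI
  at E: point load 37.9 at a = 8.12: Pab(L + a)/(6LEI) = 406.6/EI
  at D: point load 138.5 at a = 3.25: Pab(L + b)/(6LEI) = 1280/EI
  at E: point load 138.5 at a = 3.25: Pab(L + a)/(6LEI) = 914.3/EI
  θ_D0 = 1624/EI,  θ_E0 = 1321/EI
Flexibility coefficients: a unit moment at one end gives L/(3EI) there and L/(6EI) at the far end, so f₁₁ = f₂₂ = 4.333/EI and f₁₂ = f₂₁ = 2.167/EI.
Compatibility — zero rotation at each built-in end:
  4.333 M_D + 2.167 M_E = 1624
  2.167 M_D + 4.333 M_E = 1321
Solving the pair gives M_D = 296.6 kN·m and M_E = 156.6 kN·m (hogging).

M_E = 156.6 kN·m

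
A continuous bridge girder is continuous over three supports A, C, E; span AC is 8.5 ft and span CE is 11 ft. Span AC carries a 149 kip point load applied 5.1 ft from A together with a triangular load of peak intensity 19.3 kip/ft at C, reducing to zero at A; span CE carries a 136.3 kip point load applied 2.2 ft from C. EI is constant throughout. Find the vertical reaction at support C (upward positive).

Insert a hinge at C; M_C is the redundant, and each span becomes simply supported.
Discontinuity in slope at C on the released structure — sum the simple-span end rotations:
  span AC: point load 149 at a = 5.1: Pab(L + a)/(6LEI) = 689/EI
  span AC: triangular load, peak 19.3: w₀L³/(45EI) = 263.4/EI
  span CE: point load 136.3 at a = 2.2: Pab(L + b)/(6LEI) = 791.6/EI
  relative rotation θ_0 = (952.4 + 791.6)/EI = 1744/EI
A unit hogging moment at C produces rotation L₁/(3EI) + L₂/(3EI) = 6.5/EI.
Compatibility: M_C·(L₁+L₂)/(3EI) = θ_0, giving M_C = 268.3 kip·ft (hogging).
Span AC, ΣM about A with M_C applied at C: R_C^{AC}·8.5 = 1225 + 268.3, so R_C^{AC} = 175.6 kip and R_A = 231 − 175.6 = 55.38 kip.
Span CE, ΣM about E: R_C^{CE}·11 = 1199 + 268.3, so R_C^{CE} = 133.4 kip and R_E = 136.3 − 133.4 = 2.868 kip.
R_C = 175.6 + 133.4 = 309.1 kip.

R_C = 309.1 kip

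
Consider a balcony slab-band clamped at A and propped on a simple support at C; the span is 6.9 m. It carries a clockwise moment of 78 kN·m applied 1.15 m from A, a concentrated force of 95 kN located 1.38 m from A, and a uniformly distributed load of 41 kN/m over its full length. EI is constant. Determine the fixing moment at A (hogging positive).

M_A = 380.6 kN·m

Remove the prop at C; the released (primary) structure is a cantilever built in at A.
Primary-structure tip deflection at C by superposition:
  clockwise couple 78 at a = 1.15: M₀a(2L − a)/(2EI) = 567.4/EI
  point load 95 at a = 1.38: Pa²(3L − a)/(6EI) = 582.6/EI
  UDL 41: wL⁴/(8EI) = 11617/EI
  δ_0 = 12767/EI
Tip deflection under a unit load at C: L³/(3EI) = 109.5/EI.
The prop prevents deflection at C: R_C = δ_0/δ_{CC} = 12767/109.5 = 116.6 kN.
Moment equilibrium about A: M_A = Σ(load moments about A) − R_C·L = 1185 − 116.6×6.9 = 380.6 kN·m.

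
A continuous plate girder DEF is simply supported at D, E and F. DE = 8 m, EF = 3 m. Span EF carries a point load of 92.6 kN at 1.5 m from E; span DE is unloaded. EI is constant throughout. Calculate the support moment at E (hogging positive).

Insert a hinge at E; M_E is the redundant, and each span becomes simply supported.
Rotations at E on the released spans (each span's end-slope, ×1/EI):
  span EF: point load 92.6 at a = 1.5: Pab(L + b)/(6LEI) = 52.09/EI
  relative rotation θ_0 = (0 + 52.09)/EI = 52.09/EI
A unit hogging moment at E produces rotation L₁/(3EI) + L₂/(3EI) = 3.667/EI.
Compatibility: M_E·(L₁+L₂)/(3EI) = θ_0, giving M_E = 14.21 kN·m (hogging).

M_E = 14.21 kN·m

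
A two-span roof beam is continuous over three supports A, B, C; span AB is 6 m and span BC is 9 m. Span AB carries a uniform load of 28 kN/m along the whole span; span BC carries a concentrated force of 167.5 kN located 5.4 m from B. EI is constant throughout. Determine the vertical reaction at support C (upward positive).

R_C = 78.02 kN

Insert a hinge at B; M_B is the redundant, and each span becomes simply supported.
Rotations at B on the released spans (each span's end-slope, ×1/EI):
  span AB: UDL 28: wL³/(24EI) = 252/EI
  span BC: point load 167.5 at a = 5.4: Pab(L + b)/(6LEI) = 759.8/EI
  relative rotation θ_0 = (252 + 759.8)/EI = 1012/EI
A unit hogging moment at B produces rotation L₁/(3EI) + L₂/(3EI) = 5/EI.
Compatibility: M_B·(L₁+L₂)/(3EI) = θ_0, giving M_B = 202.4 kN·m (hogging).
Span BC, ΣM about C: R_B^{BC}·9 = 603 + 202.4, so R_B^{BC} = 89.48 kN and R_C = 167.5 − 89.48 = 78.02 kN.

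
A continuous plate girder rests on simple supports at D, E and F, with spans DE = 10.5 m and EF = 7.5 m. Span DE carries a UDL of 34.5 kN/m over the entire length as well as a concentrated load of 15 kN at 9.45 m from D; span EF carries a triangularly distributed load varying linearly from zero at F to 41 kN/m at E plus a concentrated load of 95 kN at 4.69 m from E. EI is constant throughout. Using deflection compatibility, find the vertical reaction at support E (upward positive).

Insert a hinge at E; M_E is the redundant, and each span becomes simply supported.
Discontinuity in slope at E on the released structure — sum the simple-span end rotations:
  span DE: UDL 34.5: wL³/(24EI) = 1664/EI
  span DE: point load 15 at a = 9.45: Pab(L + a)/(6LEI) = 47.13/EI
  span EF: triangular load, peak 41: w₀L³/(45EI) = 384.4/EI
  span EF: point load 95 at a = 4.69: Pab(L + b)/(6LEI) = 286.8/EI
  relative rotation θ_0 = (1711 + 671.2)/EI = 2382/EI
A unit hogging moment at E produces rotation L₁/(3EI) + L₂/(3EI) = 6/EI.
Slope continuity at E: θ_0 = M_E·6/EI, so M_E = 2382/6 = 397.1 kN·m (hogging).
Span DE, ΣM about D with M_E applied at E: R_E^{DE}·10.5 = 2044 + 397.1, so R_E^{DE} = 232.4 kN and R_D = 377.2 − 232.4 = 144.8 kN.
Span EF, ΣM about F: R_E^{EF}·7.5 = 1036 + 397.1, so R_E^{EF} = 191 kN and R_F = 248.8 − 191 = 57.71 kN.
R_E = 232.4 + 191 = 423.5 kN.

R_E = 423.5 kN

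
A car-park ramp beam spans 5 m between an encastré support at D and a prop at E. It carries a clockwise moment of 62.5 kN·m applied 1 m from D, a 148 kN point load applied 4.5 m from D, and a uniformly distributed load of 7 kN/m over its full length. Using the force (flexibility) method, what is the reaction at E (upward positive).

Remove the prop at E; the released (primary) structure is a cantilever built in at D.
Deflection at E on the released cantilever, summing each load's contribution:
  clockwise couple 62.5 at a = 1: M₀a(2L − a)/(2EI) = 281.2/EI
  point load 148 at a = 4.5: Pa²(3L − a)/(6EI) = 5245/EI
  UDL 7: wL⁴/(8EI) = 546.9/EI
  δ_0 = 6073/EI
Flexibility coefficient — unit upward force at E: δ_{EE} = L³/(3EI) = 41.67/EI.
The prop prevents deflection at E: R_E = δ_0/δ_{EE} = 6073/41.67 = 145.7 kN.

R_E = 145.7 kN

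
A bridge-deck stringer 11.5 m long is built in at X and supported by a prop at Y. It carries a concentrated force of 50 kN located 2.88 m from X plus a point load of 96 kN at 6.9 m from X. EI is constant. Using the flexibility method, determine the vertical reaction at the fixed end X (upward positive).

R_X = 100.2 kN

Take the reaction at Y as the redundant and release it; the primary structure is a cantilever fixed at X.
Deflection at Y on the released cantilever, summing each load's contribution:
  point load 50 at a = 2.88: Pa²(3L − a)/(6EI) = 2186/EI
  point load 96 at a = 6.9: Pa²(3L − a)/(6EI) = 21025/EI
  δ_0 = 23210/EI
Flexibility coefficient — unit upward force at Y: δ_{YY} = L³/(3EI) = 507/EI.
The prop prevents deflection at Y: R_Y = δ_0/δ_{YY} = 23210/507 = 45.78 kN.
Vertical equilibrium: R_X = ΣP − R_Y = 146 − 45.78 = 100.2 kN.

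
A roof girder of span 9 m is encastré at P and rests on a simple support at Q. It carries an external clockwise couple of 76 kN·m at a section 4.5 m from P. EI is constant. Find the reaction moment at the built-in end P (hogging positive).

Release the roller at Q. Primary structure: cantilever fixed at P.
Downward deflection at the released point Q due to the loads:
  clockwise couple 76 at a = 4.5: M₀a(2L − a)/(2EI) = 2308/EI
Flexibility coefficient — unit upward force at Q: δ_{QQ} = L³/(3EI) = 243/EI.
The prop prevents deflection at Q: R_Q = δ_0/δ_{QQ} = 2308/243 = 9.5 kN.
Moment equilibrium about P: M_P = Σ(load moments about P) − R_Q·L = 76 − 9.5×9 = -9.5 kN·m.

M_P = -9.5 kN·m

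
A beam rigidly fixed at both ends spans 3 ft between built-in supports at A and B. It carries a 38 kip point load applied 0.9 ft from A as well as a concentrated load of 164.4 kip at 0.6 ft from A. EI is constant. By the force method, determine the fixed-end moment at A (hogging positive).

Release both end moments; the primary structure is a simply-supported span AB with redundants M_A and M_B.
End rotations of the released simple span under the applied load (×1/EI):
  at A: point load 38 at a = 0.9: Pab(L + b)/(6LEI) = 20.35/EI
  at B: point load 38 at a = 0.9: Pab(L + a)/(6LEI) = 15.56/EI
  at A: point load 164.4 at a = 0.6: Pab(L + b)/(6LEI) = 71.02/EI
  at B: point load 164.4 at a = 0.6: Pab(L + a)/(6LEI) = 47.35/EI
  θ_A0 = 91.37/EI,  θ_B0 = 62.91/EI
Flexibility coefficients: a unit moment at one end gives L/(3EI) there and L/(6EI) at the far end, so f₁₁ = f₂₂ = 1/EI and f₁₂ = f₂₁ = 0.5/EI.
Compatibility — zero rotation at each built-in end:
  1 M_A + 0.5 M_B = 91.37
  0.5 M_A + 1 M_B = 62.91
Solving the pair gives M_A = 79.89 kip·ft and M_B = 22.96 kip·ft (hogging).

M_A = 79.89 kip·ft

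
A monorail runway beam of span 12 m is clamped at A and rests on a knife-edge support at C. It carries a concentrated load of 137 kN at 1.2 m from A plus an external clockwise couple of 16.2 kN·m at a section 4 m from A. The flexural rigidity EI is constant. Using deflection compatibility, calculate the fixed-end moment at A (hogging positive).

M_A = 143.3 kN·m

Remove the prop at C; the released (primary) structure is a cantilever built in at A.
Primary-structure tip deflection at C by superposition:
  point load 137 at a = 1.2: Pa²(3L − a)/(6EI) = 1144/EI
  clockwise couple 16.2 at a = 4: M₀a(2L − a)/(2EI) = 648/EI
  δ_0 = 1792/EI
Flexibility coefficient — unit upward force at C: δ_{CC} = L³/(3EI) = 576/EI.
Compatibility at C: δ_0 − R_C·δ_{CC} = 0, so R_C = 1792/576 = 3.111 kN.
Moment equilibrium about A: M_A = Σ(load moments about A) − R_C·L = 180.6 − 3.111×12 = 143.3 kN·m.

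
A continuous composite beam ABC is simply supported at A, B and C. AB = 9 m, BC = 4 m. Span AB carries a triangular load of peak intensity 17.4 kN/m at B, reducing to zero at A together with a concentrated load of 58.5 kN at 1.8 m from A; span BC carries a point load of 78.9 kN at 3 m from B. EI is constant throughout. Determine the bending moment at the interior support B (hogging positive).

M_B = 111.4 kN·m

Insert a hinge at B; M_B is the redundant, and each span becomes simply supported.
End slopes at the hinge B, treating each span as simply supported:
  span AB: triangular load, peak 17.4: w₀L³/(45EI) = 281.9/EI
  span AB: point load 58.5 at a = 1.8: Pab(L + a)/(6LEI) = 151.6/EI
  span BC: point load 78.9 at a = 3: Pab(L + b)/(6LEI) = 49.31/EI
  relative rotation θ_0 = (433.5 + 49.31)/EI = 482.8/EI
A unit hogging moment at B produces rotation L₁/(3EI) + L₂/(3EI) = 4.333/EI.
Slope continuity at B: θ_0 = M_B·4.333/EI, so M_B = 482.8/4.333 = 111.4 kN·m (hogging).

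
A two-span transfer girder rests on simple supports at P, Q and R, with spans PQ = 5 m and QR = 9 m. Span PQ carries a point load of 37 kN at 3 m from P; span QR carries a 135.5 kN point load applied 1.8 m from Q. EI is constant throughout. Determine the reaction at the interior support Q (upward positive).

Insert a hinge at Q; M_Q is the redundant, and each span becomes simply supported.
End slopes at the hinge Q, treating each span as simply supported:
  span PQ: point load 37 at a = 3: Pab(L + a)/(6LEI) = 59.2/EI
  span QR: point load 135.5 at a = 1.8: Pab(L + b)/(6LEI) = 526.8/EI
  relative rotation θ_0 = (59.2 + 526.8)/EI = 586/EI
A unit hogging moment at Q produces rotation L₁/(3EI) + L₂/(3EI) = 4.667/EI.
Slope continuity at Q: θ_0 = M_Q·4.667/EI, so M_Q = 586/4.667 = 125.6 kN·m (hogging).
Span PQ, ΣM about P with M_Q applied at Q: R_Q^{PQ}·5 = 111 + 125.6, so R_Q^{PQ} = 47.32 kN and R_P = 37 − 47.32 = -10.32 kN.
Span QR, ΣM about R: R_Q^{QR}·9 = 975.6 + 125.6, so R_Q^{QR} = 122.4 kN and R_R = 135.5 − 122.4 = 13.15 kN.
R_Q = 47.32 + 122.4 = 169.7 kN.

R_Q = 169.7 kN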